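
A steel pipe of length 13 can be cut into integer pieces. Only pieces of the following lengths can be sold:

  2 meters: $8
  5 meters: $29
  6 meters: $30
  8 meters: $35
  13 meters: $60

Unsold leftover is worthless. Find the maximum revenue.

Build f[k] bottom-up: f[k] = max over allowed piece i of (p[i] + f[k−i]).
f[1] = 0
f[2] = 8
f[3] = 8
f[4] = 16  (first piece 2, then f[2]=8)
f[5] = 29
f[6] = 30
f[7] = 37  (first piece 2, then f[5]=29)
f[8] = 38  (first piece 2, then f[6]=30)
f[9] = 45  (first piece 2, then f[7]=37)
f[10] = 58  (first piece 5, then f[5]=29)
f[11] = 59  (first piece 5, then f[6]=30)
f[12] = 66  (first piece 2, then f[10]=58)
f[13] = 67  (first piece 2, then f[11]=59)
One optimal cutting: 6 + 5 + 2 → $67.

67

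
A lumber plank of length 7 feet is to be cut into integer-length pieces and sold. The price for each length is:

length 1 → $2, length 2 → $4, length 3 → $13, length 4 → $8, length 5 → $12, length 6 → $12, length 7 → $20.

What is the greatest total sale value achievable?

28

Build v[k] bottom-up: v[k] = max over allowed piece i of (p[i] + v[k−i]).
v[1] = 2
v[2] = 4  (first piece 1, then v[1]=2)
v[3] = 13
v[4] = 15  (first piece 1, then v[3]=13)
v[5] = 17  (first piece 1, then v[4]=15)
v[6] = 26  (first piece 3, then v[3]=13)
v[7] = 28  (first piece 1, then v[6]=26)
One optimal cutting: 3 + 3 + 1 → $13 + $13 + $2 = $28.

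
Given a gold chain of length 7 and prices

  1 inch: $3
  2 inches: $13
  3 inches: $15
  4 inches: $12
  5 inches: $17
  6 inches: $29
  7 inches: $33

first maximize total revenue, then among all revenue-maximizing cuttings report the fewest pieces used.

Consider every possible first cut. r[k] is the best of p[i]+r[k−i] over all sellable i≤k.
r[1] = 3
r[2] = 13
r[3] = 16  (first piece 1, then r[2]=13)
r[4] = 26  (first piece 2, then r[2]=13)
r[5] = 29  (first piece 1, then r[4]=26)
r[6] = 39  (first piece 2, then r[4]=26)
r[7] = 42  (first piece 1, then r[6]=39)
Maximum revenue is $42.
Now minimize piece count subject to staying optimal: for each k, pieces[k] = 1 + min over i with p[i]+r[k−i]=r[k] of pieces[k−i].
pieces[4] = 2
pieces[5] = 3
pieces[6] = 3
pieces[7] = 4

4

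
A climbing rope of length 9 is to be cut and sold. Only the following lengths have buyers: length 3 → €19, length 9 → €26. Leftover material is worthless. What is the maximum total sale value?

57

Let r[k] be the best obtainable value from length k. For each k, try every first piece i and keep the best of price[i] + r[k−i].
r[1] = 0
r[2] = 0
r[3] = 19
r[4] = 19
r[5] = 19
r[6] = 38  (first piece 3, then r[3]=19)
r[7] = 38
r[8] = 38
r[9] = max(19+38, 26+0) = 57
One optimal cutting: 3 + 3 + 3 → €57.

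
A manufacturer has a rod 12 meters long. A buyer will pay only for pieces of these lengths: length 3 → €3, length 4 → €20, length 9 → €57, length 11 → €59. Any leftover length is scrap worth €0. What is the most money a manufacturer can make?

Let best[k] be the best obtainable value from length k. For each k, try every first piece i and keep the best of price[i] + best[k−i].
best[1] = 0
best[2] = 0
best[3] = 3
best[4] = max(3+0, 20+0) = 20
best[5] = max(3+0, 20+0) = 20
best[6] = max(3+3, 20+0) = 20
best[7] = max(3+20, 20+3) = 23
best[8] = max(3+20, 20+20) = 40
best[9] = max(3+20, 20+20, 57+0) = 57
best[10] = max(3+23, 20+20, 57+0) = 57
best[11] = max(3+40, 20+23, 57+0, 59+0) = 59
best[12] = max(3+57, 20+40, 57+3, 59+0) = 60
One optimal cutting: 9 + 3 → €60.

60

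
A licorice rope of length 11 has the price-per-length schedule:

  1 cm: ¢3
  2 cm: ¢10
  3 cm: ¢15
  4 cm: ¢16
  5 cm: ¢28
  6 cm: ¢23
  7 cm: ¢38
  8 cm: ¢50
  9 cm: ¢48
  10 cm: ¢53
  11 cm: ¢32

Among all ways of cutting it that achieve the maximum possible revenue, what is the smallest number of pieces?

Consider every possible first cut. r[k] is the best of p[i]+r[k−i] over all sellable i≤k.
r[1] = 3
r[2] = 10
r[3] = 15
r[4] = 20  (first piece 2, then r[2]=10)
r[5] = 28
r[6] = 31  (first piece 1, then r[5]=28)
r[7] = 38  (first piece 2, then r[5]=28)
r[8] = 50
r[9] = 53  (first piece 1, then r[8]=50)
r[10] = 60  (first piece 2, then r[8]=50)
r[11] = 65  (first piece 3, then r[8]=50)
Maximum revenue is ¢65.
Now minimize piece count subject to staying optimal: for each k, pieces[k] = 1 + min over i with p[i]+r[k−i]=r[k] of pieces[k−i].
pieces[8] = 1
pieces[9] = 2
pieces[10] = 2
pieces[11] = 2

2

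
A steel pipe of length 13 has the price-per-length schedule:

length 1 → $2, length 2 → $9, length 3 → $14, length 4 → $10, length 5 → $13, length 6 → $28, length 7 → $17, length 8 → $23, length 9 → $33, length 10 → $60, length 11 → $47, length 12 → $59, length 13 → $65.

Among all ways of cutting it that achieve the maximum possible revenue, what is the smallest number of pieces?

Let r[k] be the best obtainable value from length k. For each k, try every first piece i and keep the best of price[i] + r[k−i].
r[1] = 2
r[2] = max(2+2, 9+0) = 9
r[3] = max(2+9, 9+2, 14+0) = 14
r[4] = max(2+14, 9+9, 14+2, 10+0) = 18
r[5] = max(2+18, 9+14, 14+9, 10+2, 13+0) = 23
r[6] = max(2+23, 9+18, 14+14, 10+9, 13+2, 28+0) = 28
r[7] = max(2+28, 9+23, 14+18, …, 28+2, 17+0) = 32
r[8] = max(2+32, 9+28, 14+23, …, 17+2, 23+0) = 37
r[9] = max(2+37, 9+32, 14+28, …, 23+2, 33+0) = 42
r[10] = max(2+42, 9+37, 14+32, …, 33+2, 60+0) = 60
r[11] = max(2+60, 9+42, 14+37, …, 60+2, 47+0) = 62
r[12] = max(2+62, 9+60, 14+42, …, 47+2, 59+0) = 69
r[13] = max(2+69, 9+62, 14+60, …, 59+2, 65+0) = 74
Maximum revenue is $74.
Now minimize piece count subject to staying optimal: for each k, pieces[k] = 1 + min over i with p[i]+r[k−i]=r[k] of pieces[k−i].
pieces[10] = 1
pieces[11] = 2
pieces[12] = 2
pieces[13] = 2

2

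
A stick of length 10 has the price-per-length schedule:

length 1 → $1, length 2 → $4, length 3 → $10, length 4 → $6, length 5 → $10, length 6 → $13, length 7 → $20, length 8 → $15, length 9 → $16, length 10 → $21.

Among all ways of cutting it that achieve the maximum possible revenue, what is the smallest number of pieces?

Consider every possible first cut. r[k] is the best of p[i]+r[k−i] over all sellable i≤k.
r[1] = 1
r[2] = max(1+1, 4+0) = 4
r[3] = max(1+4, 4+1, 10+0) = 10
r[4] = max(1+10, 4+4, 10+1, 6+0) = 11
r[5] = max(1+11, 4+10, 10+4, 6+1, 10+0) = 14
r[6] = max(1+14, 4+11, 10+10, 6+4, 10+1, 13+0) = 20
r[7] = max(1+20, 4+14, 10+11, …, 13+1, 20+0) = 21
r[8] = max(1+21, 4+20, 10+14, …, 20+1, 15+0) = 24
r[9] = max(1+24, 4+21, 10+20, …, 15+1, 16+0) = 30
r[10] = max(1+30, 4+24, 10+21, …, 16+1, 21+0) = 31
Maximum revenue is $31.
Now minimize piece count subject to staying optimal: for each k, pieces[k] = 1 + min over i with p[i]+r[k−i]=r[k] of pieces[k−i].
pieces[7] = 3
pieces[8] = 3
pieces[9] = 3
pieces[10] = 4

4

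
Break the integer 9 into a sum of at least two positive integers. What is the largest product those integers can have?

27

Fill P[k] for k=2..9: at each k try every first piece i and multiply by the better of (k−i) uncut or P[k−i].
Small cases: P[2]=1, P[3]=2, P[4]=4.
P[5] = max(1×4, 2×3, 3×2, 4×1) = 6
P[6] = max(1×6, 2×4, 3×3, 4×2, 5×1) = 9
P[7] = max(1×9, 2×6, 3×4, 4×3, 5×2, 6×1) = 12
P[8] = max(1×12, 2×9, 3×6, …, 6×2, 7×1) = 18
P[9] = max(1×18, 2×12, 3×9, …, 7×2, 8×1) = 27
One optimal split: 3 + 3 + 3; product 3×3×3 = 27.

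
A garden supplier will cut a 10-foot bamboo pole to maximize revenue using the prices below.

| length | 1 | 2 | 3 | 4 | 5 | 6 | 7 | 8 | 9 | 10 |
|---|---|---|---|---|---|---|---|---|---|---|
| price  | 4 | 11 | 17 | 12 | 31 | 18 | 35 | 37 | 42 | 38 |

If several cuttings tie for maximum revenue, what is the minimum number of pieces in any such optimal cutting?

2

Let r[k] be the best obtainable value from length k. For each k, try every first piece i and keep the best of price[i] + r[k−i].
r[1] = 4
r[2] = max(4+4, 11+0) = 11
r[3] = max(4+11, 11+4, 17+0) = 17
r[4] = max(4+17, 11+11, 17+4, 12+0) = 22
r[5] = max(4+22, 11+17, 17+11, 12+4, 31+0) = 31
r[6] = max(4+31, 11+22, 17+17, 12+11, 31+4, 18+0) = 35
r[7] = max(4+35, 11+31, 17+22, …, 18+4, 35+0) = 42
r[8] = max(4+42, 11+35, 17+31, …, 35+4, 37+0) = 48
r[9] = max(4+48, 11+42, 17+35, …, 37+4, 42+0) = 53
r[10] = max(4+53, 11+48, 17+42, …, 42+4, 38+0) = 62
Maximum revenue is $62.
Now minimize piece count subject to staying optimal: for each k, pieces[k] = 1 + min over i with p[i]+r[k−i]=r[k] of pieces[k−i].
pieces[7] = 2
pieces[8] = 2
pieces[9] = 3
pieces[10] = 2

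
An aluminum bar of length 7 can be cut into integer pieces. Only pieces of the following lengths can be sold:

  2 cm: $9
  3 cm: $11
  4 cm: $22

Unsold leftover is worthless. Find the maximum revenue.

Let f[k] be the best obtainable value from length k. For each k, try every first piece i and keep the best of price[i] + f[k−i].
f[1] = 0
f[2] = 9
f[3] = 11
f[4] = 22
f[5] = 22
f[6] = 31  (first piece 2, then f[4]=22)
f[7] = 33  (first piece 3, then f[4]=22)
One optimal cutting: 4 + 3 → $33.

33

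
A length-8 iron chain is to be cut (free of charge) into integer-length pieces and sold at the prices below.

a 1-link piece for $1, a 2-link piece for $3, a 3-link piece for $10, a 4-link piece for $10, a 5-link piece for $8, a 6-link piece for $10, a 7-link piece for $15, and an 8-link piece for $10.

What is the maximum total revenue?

23

Consider every possible first cut. v[k] is the best of p[i]+v[k−i] over all sellable i≤k.
v[1] = 1
v[2] = 3
v[3] = 10
v[4] = 11  (first piece 1, then v[3]=10)
v[5] = 13  (first piece 2, then v[3]=10)
v[6] = 20  (first piece 3, then v[3]=10)
v[7] = 21  (first piece 1, then v[6]=20)
v[8] = 23  (first piece 2, then v[6]=20)
One optimal cutting: 3 + 3 + 2 → $10 + $10 + $3 = $23.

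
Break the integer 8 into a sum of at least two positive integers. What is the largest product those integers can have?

18

Let f[k] be the best product for length k (with at least one cut). For each first piece i, the rest contributes max(k−i, f[k−i]).
f[2] = 1*max(1,0) = 1*1 = 1
f[3] = 1*max(2,1) = 1*2 = 2
f[4] = 2*max(2,1) = 2*2 = 4
f[5] = 2*max(3,2) = 2*3 = 6
f[6] = 3*max(3,2) = 3*3 = 9
f[7] = 2*max(5,6) = 2*6 = 12
f[8] = 2*max(6,9) = 2*9 = 18
One optimal split: 3 + 3 + 2; product 3*3*2 = 18.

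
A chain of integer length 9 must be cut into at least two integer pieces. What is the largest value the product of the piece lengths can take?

Define P[k] = max over 1≤i<k of i · max(k−i, P[k−i]); the inner max lets the remainder stay uncut if that's better.
P[2] = 1×max(1,0) = 1×1 = 1
P[3] = 1×max(2,1) = 1×2 = 2
P[4] = 2×max(2,1) = 2×2 = 4
P[5] = 2×max(3,2) = 2×3 = 6
P[6] = 3×max(3,2) = 3×3 = 9
P[7] = 2×max(5,6) = 2×6 = 12
P[8] = 2×max(6,9) = 2×9 = 18
P[9] = 3×max(6,9) = 3×9 = 27
One optimal split: 3 + 3 + 3; product 3×3×3 = 27.

27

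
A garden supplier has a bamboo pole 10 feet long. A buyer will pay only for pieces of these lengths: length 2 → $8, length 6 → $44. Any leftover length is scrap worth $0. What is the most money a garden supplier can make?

Build r[k] bottom-up: r[k] = max over allowed piece i of (p[i] + r[k−i]).
r[1] = 0
r[2] = 8
r[3] = 8
r[4] = 16  (first piece 2, then r[2]=8)
r[5] = 16
r[6] = max(8+16, 44+0) = 44
r[7] = max(8+16, 44+0) = 44
r[8] = max(8+44, 44+8) = 52
r[9] = max(8+44, 44+8) = 52
r[10] = max(8+52, 44+16) = 60
One optimal cutting: 6 + 2 + 2 → $60.

60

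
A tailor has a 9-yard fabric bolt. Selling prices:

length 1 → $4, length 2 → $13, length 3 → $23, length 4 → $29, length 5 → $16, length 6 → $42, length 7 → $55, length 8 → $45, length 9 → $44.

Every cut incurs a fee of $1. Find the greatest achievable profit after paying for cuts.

Let net[k] be the best obtainable value from length k. For each k, try every first piece i and keep the best of price[i] + net[k−i] minus the 1 cut fee when i<k.
net[1] = 4
net[2] = 13
net[3] = 23
net[4] = 29
net[5] = 35  (first piece 2, then net[3]=23)
net[6] = 45  (first piece 3, then net[3]=23)
net[7] = 55
net[8] = 58  (first piece 1, then net[7]=55)
net[9] = 67  (first piece 2, then net[7]=55)
One optimal plan: pieces 7 + 2 (1 cut) → $68 − $1 = $67.

67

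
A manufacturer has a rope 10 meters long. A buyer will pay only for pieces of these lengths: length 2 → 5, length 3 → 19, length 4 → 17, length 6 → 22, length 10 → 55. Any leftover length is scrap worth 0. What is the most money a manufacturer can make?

Let best[k] be the best obtainable value from length k. For each k, try every first piece i and keep the best of price[i] + best[k−i].
best[1] = 0
best[2] = 5
best[3] = max(5+0, 19+0) = 19
best[4] = max(5+5, 19+0, 17+0) = 19
best[5] = max(5+19, 19+5, 17+0) = 24
best[6] = max(5+19, 19+19, 17+5, 22+0) = 38
best[7] = max(5+24, 19+19, 17+19, 22+0) = 38
best[8] = max(5+38, 19+24, 17+19, 22+5) = 43
best[9] = max(5+38, 19+38, 17+24, 22+19) = 57
best[10] = max(5+43, 19+38, 17+38, 22+19, 55+0) = 57
One optimal cutting: pieces 3 + 3 + 3 with 1 meter of scrap → 57.

57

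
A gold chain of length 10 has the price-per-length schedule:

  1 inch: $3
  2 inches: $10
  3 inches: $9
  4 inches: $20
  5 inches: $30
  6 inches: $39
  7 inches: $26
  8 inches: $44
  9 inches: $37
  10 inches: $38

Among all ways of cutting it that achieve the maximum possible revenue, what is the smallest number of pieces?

Build r[k] bottom-up: r[k] = max over allowed piece i of (p[i] + r[k−i]).
r[1] = 3
r[2] = max(3+3, 10+0) = 10
r[3] = max(3+10, 10+3, 9+0) = 13
r[4] = max(3+13, 10+10, 9+3, 20+0) = 20
r[5] = max(3+20, 10+13, 9+10, 20+3, 30+0) = 30
r[6] = max(3+30, 10+20, 9+13, 20+10, 30+3, 39+0) = 39
r[7] = max(3+39, 10+30, 9+20, …, 39+3, 26+0) = 42
r[8] = max(3+42, 10+39, 9+30, …, 26+3, 44+0) = 49
r[9] = max(3+49, 10+42, 9+39, …, 44+3, 37+0) = 52
r[10] = max(3+52, 10+49, 9+42, …, 37+3, 38+0) = 60
Maximum revenue is $60.
Now minimize piece count subject to staying optimal: for each k, pieces[k] = 1 + min over i with p[i]+r[k−i]=r[k] of pieces[k−i].
pieces[7] = 2
pieces[8] = 2
pieces[9] = 3
pieces[10] = 2

2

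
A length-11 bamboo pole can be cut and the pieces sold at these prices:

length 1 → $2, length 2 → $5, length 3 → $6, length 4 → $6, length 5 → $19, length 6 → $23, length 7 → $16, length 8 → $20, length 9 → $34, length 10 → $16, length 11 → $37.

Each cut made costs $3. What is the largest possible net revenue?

Build r[k] bottom-up: r[k] = max over allowed piece i of (p[i] + r[k−i]) − 3 per cut.
r[1] = 2
r[2] = 5
r[3] = 6
r[4] = 7  (first piece 2, then r[2]=5)
r[5] = 19
r[6] = 23
r[7] = 22  (first piece 1, then r[6]=23)
r[8] = 25  (first piece 2, then r[6]=23)
r[9] = 34
r[10] = 35  (first piece 5, then r[5]=19)
r[11] = 39  (first piece 5, then r[6]=23)
One optimal plan: pieces 6 + 5 (1 cut) → $42 − $3 = $39.

39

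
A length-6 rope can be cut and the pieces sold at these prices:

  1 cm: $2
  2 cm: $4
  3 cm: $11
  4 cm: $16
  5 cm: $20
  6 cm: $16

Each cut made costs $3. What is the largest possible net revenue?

Consider every possible first cut. v[k] is the best of p[i]+v[k−i] over all sellable i≤k, charging 3 whenever i<k.
v[1] = 2
v[2] = max(2+2-3, 4+0) = 4
v[3] = max(2+4-3, 4+2-3, 11+0) = 11
v[4] = max(2+11-3, 4+4-3, 11+2-3, 16+0) = 16
v[5] = max(2+16-3, 4+11-3, 11+4-3, 16+2-3, 20+0) = 20
v[6] = max(2+20-3, 4+16-3, 11+11-3, 16+4-3, 20+2-3, 16+0) = 19
One optimal plan: pieces 5 + 1 (1 cut) → $22 − $3 = $19.

19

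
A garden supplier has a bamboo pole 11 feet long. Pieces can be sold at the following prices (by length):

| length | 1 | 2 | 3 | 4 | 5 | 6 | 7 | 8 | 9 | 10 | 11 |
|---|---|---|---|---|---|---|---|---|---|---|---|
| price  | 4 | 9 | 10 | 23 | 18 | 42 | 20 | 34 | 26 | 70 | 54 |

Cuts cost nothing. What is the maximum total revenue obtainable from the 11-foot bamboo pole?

Build best[k] bottom-up: best[k] = max over allowed piece i of (p[i] + best[k−i]).
best[1] = 4
best[2] = 9
best[3] = 13  (first piece 1, then best[2]=9)
best[4] = 23
best[5] = 27  (first piece 1, then best[4]=23)
best[6] = 42
best[7] = 46  (first piece 1, then best[6]=42)
best[8] = 51  (first piece 2, then best[6]=42)
best[9] = 55  (first piece 1, then best[8]=51)
best[10] = 70
best[11] = 74  (first piece 1, then best[10]=70)
One optimal cutting: 10 + 1 → $70 + $4 = $74.

74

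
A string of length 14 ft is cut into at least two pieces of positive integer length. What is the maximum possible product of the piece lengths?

Let P[k] be the best product for length k (with at least one cut). For each first piece i, the rest contributes max(k−i, P[k−i]).
P[2] = 1*max(1,0) = 1*1 = 1
P[3] = 1*max(2,1) = 1*2 = 2
P[4] = 2*max(2,1) = 2*2 = 4
P[5] = 2*max(3,2) = 2*3 = 6
P[6] = 3*max(3,2) = 3*3 = 9
P[7] = 2*max(5,6) = 2*6 = 12
P[8] = 2*max(6,9) = 2*9 = 18
P[9] = 3*max(6,9) = 3*9 = 27
P[10] = 2*max(8,18) = 2*18 = 36
P[11] = 2*max(9,27) = 2*27 = 54
P[12] = 3*max(9,27) = 3*27 = 81
P[13] = 2*max(11,54) = 2*54 = 108
P[14] = 2*max(12,81) = 2*81 = 162
One optimal split: 3 + 3 + 3 + 3 + 2; product 3*3*3*3*2 = 162.

162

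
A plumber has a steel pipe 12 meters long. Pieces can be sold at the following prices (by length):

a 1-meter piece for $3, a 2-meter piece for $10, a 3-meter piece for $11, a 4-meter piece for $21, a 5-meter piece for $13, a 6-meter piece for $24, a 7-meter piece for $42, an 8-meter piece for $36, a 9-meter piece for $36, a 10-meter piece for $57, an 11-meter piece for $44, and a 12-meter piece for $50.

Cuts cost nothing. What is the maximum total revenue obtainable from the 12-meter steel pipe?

67

Consider every possible first cut. best[k] is the best of p[i]+best[k−i] over all sellable i≤k.
best[1] = 3
best[2] = 10
best[3] = 13  (first piece 1, then best[2]=10)
best[4] = 21
best[5] = 24  (first piece 1, then best[4]=21)
best[6] = 31  (first piece 2, then best[4]=21)
best[7] = 42
best[8] = 45  (first piece 1, then best[7]=42)
best[9] = 52  (first piece 2, then best[7]=42)
best[10] = 57
best[11] = 63  (first piece 4, then best[7]=42)
best[12] = 67  (first piece 2, then best[10]=57)
One optimal cutting: 10 + 2 → $57 + $10 = $67.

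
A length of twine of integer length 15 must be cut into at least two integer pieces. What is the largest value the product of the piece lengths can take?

Define prod[k] = max over 1≤i<k of i · max(k−i, prod[k−i]); the inner max lets the remainder stay uncut if that's better.
prod[2] = 1·max(1,0) = 1·1 = 1
prod[3] = max(1·2, 2·1) = 2
prod[4] = max(1·3, 2·2, 3·1) = 4
prod[5] = max(1·4, 2·3, 3·2, 4·1) = 6
prod[6] = max(1·6, 2·4, 3·3, 4·2, 5·1) = 9
prod[7] = max(1·9, 2·6, 3·4, 4·3, 5·2, 6·1) = 12
prod[8] = max(1·12, 2·9, 3·6, …, 6·2, 7·1) = 18
prod[9] = max(1·18, 2·12, 3·9, …, 7·2, 8·1) = 27
prod[10] = max(1·27, 2·18, 3·12, …, 8·2, 9·1) = 36
prod[11] = max(1·36, 2·27, 3·18, …, 9·2, 10·1) = 54
prod[12] = max(1·54, 2·36, 3·27, …, 10·2, 11·1) = 81
prod[13] = max(1·81, 2·54, 3·36, …, 11·2, 12·1) = 108
prod[14] = max(1·108, 2·81, 3·54, …, 12·2, 13·1) = 162
prod[15] = max(1·162, 2·108, 3·81, …, 13·2, 14·1) = 243
One optimal split: 3 + 3 + 3 + 3 + 3; product 3·3·3·3·3 = 243.

243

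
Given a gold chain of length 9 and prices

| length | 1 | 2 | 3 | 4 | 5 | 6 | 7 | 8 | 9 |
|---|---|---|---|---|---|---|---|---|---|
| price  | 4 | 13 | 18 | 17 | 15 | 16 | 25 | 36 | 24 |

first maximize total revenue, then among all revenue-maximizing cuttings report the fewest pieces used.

4

Consider every possible first cut. r[k] is the best of p[i]+r[k−i] over all sellable i≤k.
r[1] = 4
r[2] = 13
r[3] = 18
r[4] = 26  (first piece 2, then r[2]=13)
r[5] = 31  (first piece 2, then r[3]=18)
r[6] = 39  (first piece 2, then r[4]=26)
r[7] = 44  (first piece 2, then r[5]=31)
r[8] = 52  (first piece 2, then r[6]=39)
r[9] = 57  (first piece 2, then r[7]=44)
Maximum revenue is $57.
Now minimize piece count subject to staying optimal: for each k, pieces[k] = 1 + min over i with p[i]+r[k−i]=r[k] of pieces[k−i].
pieces[6] = 3
pieces[7] = 3
pieces[8] = 4
pieces[9] = 4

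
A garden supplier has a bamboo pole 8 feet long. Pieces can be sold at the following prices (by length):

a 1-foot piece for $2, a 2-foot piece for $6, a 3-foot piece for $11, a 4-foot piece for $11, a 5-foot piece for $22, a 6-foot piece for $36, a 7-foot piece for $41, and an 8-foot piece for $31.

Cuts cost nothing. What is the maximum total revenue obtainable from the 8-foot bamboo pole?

43

Build best[k] bottom-up: best[k] = max over allowed piece i of (p[i] + best[k−i]).
best[1] = 2
best[2] = max(2+2, 6+0) = 6
best[3] = max(2+6, 6+2, 11+0) = 11
best[4] = max(2+11, 6+6, 11+2, 11+0) = 13
best[5] = max(2+13, 6+11, 11+6, 11+2, 22+0) = 22
best[6] = max(2+22, 6+13, 11+11, 11+6, 22+2, 36+0) = 36
best[7] = max(2+36, 6+22, 11+13, …, 36+2, 41+0) = 41
best[8] = max(2+41, 6+36, 11+22, …, 41+2, 31+0) = 43
One optimal cutting: 7 + 1 → $41 + $2 = $43.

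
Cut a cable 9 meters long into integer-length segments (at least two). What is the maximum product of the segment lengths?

Fill m[k] for k=2..9: at each k try every first piece i and multiply by the better of (k−i) uncut or m[k−i].
m[2] = 1×max(1,0) = 1×1 = 1
m[3] = max(1×2, 2×1) = 2
m[4] = max(1×3, 2×2, 3×1) = 4
m[5] = max(1×4, 2×3, 3×2, 4×1) = 6
m[6] = max(1×6, 2×4, 3×3, 4×2, 5×1) = 9
m[7] = max(1×9, 2×6, 3×4, 4×3, 5×2, 6×1) = 12
m[8] = max(1×12, 2×9, 3×6, …, 6×2, 7×1) = 18
m[9] = max(1×18, 2×12, 3×9, …, 7×2, 8×1) = 27
One optimal split: 3 + 3 + 3; product 3×3×3 = 27.

27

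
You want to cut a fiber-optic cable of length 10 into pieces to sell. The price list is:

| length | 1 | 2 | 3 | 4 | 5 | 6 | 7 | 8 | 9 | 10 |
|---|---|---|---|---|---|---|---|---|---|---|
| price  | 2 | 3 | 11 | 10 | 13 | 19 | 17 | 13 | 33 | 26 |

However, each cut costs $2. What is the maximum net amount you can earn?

33

Consider every possible first cut. r[k] is the best of p[i]+r[k−i] over all sellable i≤k, charging 2 whenever i<k.
r[1] = 2
r[2] = max(2+2-2, 3+0) = 3
r[3] = max(2+3-2, 3+2-2, 11+0) = 11
r[4] = max(2+11-2, 3+3-2, 11+2-2, 10+0) = 11
r[5] = max(2+11-2, 3+11-2, 11+3-2, 10+2-2, 13+0) = 13
r[6] = max(2+13-2, 3+11-2, 11+11-2, 10+3-2, 13+2-2, 19+0) = 20
r[7] = max(2+20-2, 3+13-2, 11+11-2, …, 19+2-2, 17+0) = 20
r[8] = max(2+20-2, 3+20-2, 11+13-2, …, 17+2-2, 13+0) = 22
r[9] = max(2+22-2, 3+20-2, 11+20-2, …, 13+2-2, 33+0) = 33
r[10] = max(2+33-2, 3+22-2, 11+20-2, …, 33+2-2, 26+0) = 33
One optimal plan: pieces 9 + 1 (1 cut) → $35 − $2 = $33.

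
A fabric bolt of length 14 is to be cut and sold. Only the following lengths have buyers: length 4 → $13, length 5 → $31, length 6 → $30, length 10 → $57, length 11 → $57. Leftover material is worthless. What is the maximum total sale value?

Let f[k] be the best obtainable value from length k. For each k, try every first piece i and keep the best of price[i] + f[k−i].
f[1] = 0
f[2] = 0
f[3] = 0
f[4] = 13
f[5] = 31
f[6] = 31
f[7] = 31
f[8] = 31
f[9] = 44  (first piece 4, then f[5]=31)
f[10] = 62  (first piece 5, then f[5]=31)
f[11] = 62
f[12] = 62
f[13] = 62
f[14] = 75  (first piece 4, then f[10]=62)
One optimal cutting: 5 + 5 + 4 → $75.

75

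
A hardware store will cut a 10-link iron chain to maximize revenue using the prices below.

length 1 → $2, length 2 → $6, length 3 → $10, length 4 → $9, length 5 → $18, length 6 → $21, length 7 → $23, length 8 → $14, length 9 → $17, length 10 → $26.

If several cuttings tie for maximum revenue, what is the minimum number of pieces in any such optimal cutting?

2

Build r[k] bottom-up: r[k] = max over allowed piece i of (p[i] + r[k−i]).
r[1] = 2
r[2] = 6
r[3] = 10
r[4] = 12  (first piece 1, then r[3]=10)
r[5] = 18
r[6] = 21
r[7] = 24  (first piece 2, then r[5]=18)
r[8] = 28  (first piece 3, then r[5]=18)
r[9] = 31  (first piece 3, then r[6]=21)
r[10] = 36  (first piece 5, then r[5]=18)
Maximum revenue is $36.
Now minimize piece count subject to staying optimal: for each k, pieces[k] = 1 + min over i with p[i]+r[k−i]=r[k] of pieces[k−i].
pieces[7] = 2
pieces[8] = 2
pieces[9] = 2
pieces[10] = 2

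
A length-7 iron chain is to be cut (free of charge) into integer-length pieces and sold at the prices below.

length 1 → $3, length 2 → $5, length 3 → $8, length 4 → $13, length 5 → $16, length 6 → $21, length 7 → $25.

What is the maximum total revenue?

25

Build v[k] bottom-up: v[k] = max over allowed piece i of (p[i] + v[k−i]).
v[1] = 3
v[2] = max(3+3, 5+0) = 6
v[3] = max(3+6, 5+3, 8+0) = 9
v[4] = max(3+9, 5+6, 8+3, 13+0) = 13
v[5] = max(3+13, 5+9, 8+6, 13+3, 16+0) = 16
v[6] = max(3+16, 5+13, 8+9, 13+6, 16+3, 21+0) = 21
v[7] = max(3+21, 5+16, 8+13, …, 21+3, 25+0) = 25
Best is to sell the whole 7-link piece uncut for $25.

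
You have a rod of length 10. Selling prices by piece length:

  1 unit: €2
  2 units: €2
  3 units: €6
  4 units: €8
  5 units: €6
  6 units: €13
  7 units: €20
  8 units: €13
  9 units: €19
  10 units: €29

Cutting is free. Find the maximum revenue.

29

Consider every possible first cut. v[k] is the best of p[i]+v[k−i] over all sellable i≤k.
v[1] = 2
v[2] = 4  (first piece 1, then v[1]=2)
v[3] = 6  (first piece 1, then v[2]=4)
v[4] = 8  (first piece 1, then v[3]=6)
v[5] = 10  (first piece 1, then v[4]=8)
v[6] = 13
v[7] = 20
v[8] = 22  (first piece 1, then v[7]=20)
v[9] = 24  (first piece 1, then v[8]=22)
v[10] = 29
Best is to sell the whole 10-unit piece uncut for €29.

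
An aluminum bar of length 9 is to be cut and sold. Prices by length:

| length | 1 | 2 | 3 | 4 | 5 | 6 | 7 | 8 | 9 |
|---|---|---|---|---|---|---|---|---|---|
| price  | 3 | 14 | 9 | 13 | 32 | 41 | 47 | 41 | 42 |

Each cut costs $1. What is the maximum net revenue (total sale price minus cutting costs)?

Let r[k] be the best obtainable value from length k. For each k, try every first piece i and keep the best of price[i] + r[k−i] minus the 1 cut fee when i<k.
r[1] = 3
r[2] = 14
r[3] = 16  (first piece 1, then r[2]=14)
r[4] = 27  (first piece 2, then r[2]=14)
r[5] = 32
r[6] = 41
r[7] = 47
r[8] = 54  (first piece 2, then r[6]=41)
r[9] = 60  (first piece 2, then r[7]=47)
One optimal plan: pieces 7 + 2 (1 cut) → $61 − $1 = $60.

60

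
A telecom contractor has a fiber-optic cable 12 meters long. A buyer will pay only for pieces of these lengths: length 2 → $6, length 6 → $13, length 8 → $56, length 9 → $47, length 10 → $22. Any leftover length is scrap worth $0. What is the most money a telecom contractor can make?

Let best[k] be the best obtainable value from length k. For each k, try every first piece i and keep the best of price[i] + best[k−i].
best[1] = 0
best[2] = 6
best[3] = 6
best[4] = 12  (first piece 2, then best[2]=6)
best[5] = 12
best[6] = 18  (first piece 2, then best[4]=12)
best[7] = 18
best[8] = 56
best[9] = 56
best[10] = 62  (first piece 2, then best[8]=56)
best[11] = 62
best[12] = 68  (first piece 2, then best[10]=62)
One optimal cutting: 8 + 2 + 2 → $68.

68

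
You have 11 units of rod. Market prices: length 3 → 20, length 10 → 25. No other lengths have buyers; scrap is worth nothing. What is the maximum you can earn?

60

Build r[k] bottom-up: r[k] = max over allowed piece i of (p[i] + r[k−i]).
r[1] = 0
r[2] = 0
r[3] = 20
r[4] = 20
r[5] = 20
r[6] = 40  (first piece 3, then r[3]=20)
r[7] = 40
r[8] = 40
r[9] = 60  (first piece 3, then r[6]=40)
r[10] = max(20+40, 25+0) = 60
r[11] = max(20+40, 25+0) = 60
One optimal cutting: pieces 3 + 3 + 3 with 2 units of scrap → 60.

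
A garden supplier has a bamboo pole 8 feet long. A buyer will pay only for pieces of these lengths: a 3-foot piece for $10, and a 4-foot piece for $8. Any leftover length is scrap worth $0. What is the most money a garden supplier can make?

Consider every possible first cut. r[k] is the best of p[i]+r[k−i] over all sellable i≤k.
r[1] = 0
r[2] = 0
r[3] = 10
r[4] = max(10+0, 8+0) = 10
r[5] = max(10+0, 8+0) = 10
r[6] = max(10+10, 8+0) = 20
r[7] = max(10+10, 8+10) = 20
r[8] = max(10+10, 8+10) = 20
One optimal cutting: pieces 3 + 3 with 2 feet of scrap → $20.

20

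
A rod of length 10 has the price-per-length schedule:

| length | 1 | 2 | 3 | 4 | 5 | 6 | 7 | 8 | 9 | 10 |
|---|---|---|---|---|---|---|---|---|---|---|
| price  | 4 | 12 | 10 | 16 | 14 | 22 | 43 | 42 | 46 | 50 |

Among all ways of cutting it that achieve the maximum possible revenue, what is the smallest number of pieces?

5

Build r[k] bottom-up: r[k] = max over allowed piece i of (p[i] + r[k−i]).
r[1] = 4
r[2] = max(4+4, 12+0) = 12
r[3] = max(4+12, 12+4, 10+0) = 16
r[4] = max(4+16, 12+12, 10+4, 16+0) = 24
r[5] = max(4+24, 12+16, 10+12, 16+4, 14+0) = 28
r[6] = max(4+28, 12+24, 10+16, 16+12, 14+4, 22+0) = 36
r[7] = max(4+36, 12+28, 10+24, …, 22+4, 43+0) = 43
r[8] = max(4+43, 12+36, 10+28, …, 43+4, 42+0) = 48
r[9] = max(4+48, 12+43, 10+36, …, 42+4, 46+0) = 55
r[10] = max(4+55, 12+48, 10+43, …, 46+4, 50+0) = 60
Maximum revenue is 60.
Now minimize piece count subject to staying optimal: for each k, pieces[k] = 1 + min over i with p[i]+r[k−i]=r[k] of pieces[k−i].
pieces[7] = 1
pieces[8] = 4
pieces[9] = 2
pieces[10] = 5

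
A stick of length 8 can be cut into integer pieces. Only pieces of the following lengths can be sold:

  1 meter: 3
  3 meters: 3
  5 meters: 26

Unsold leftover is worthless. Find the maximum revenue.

Build best[k] bottom-up: best[k] = max over allowed piece i of (p[i] + best[k−i]).
best[1] = 3
best[2] = 6  (first piece 1, then best[1]=3)
best[3] = 9  (first piece 1, then best[2]=6)
best[4] = 12  (first piece 1, then best[3]=9)
best[5] = 26
best[6] = 29  (first piece 1, then best[5]=26)
best[7] = 32  (first piece 1, then best[6]=29)
best[8] = 35  (first piece 1, then best[7]=32)
One optimal cutting: 5 + 1 + 1 + 1 → 35.

35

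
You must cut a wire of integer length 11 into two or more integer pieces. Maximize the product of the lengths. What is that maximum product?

Define m[k] = max over 1≤i<k of i · max(k−i, m[k−i]); the inner max lets the remainder stay uncut if that's better.
m[2] = 1×max(1,0) = 1×1 = 1
m[3] = 1×max(2,1) = 1×2 = 2
m[4] = 2×max(2,1) = 2×2 = 4
m[5] = 2×max(3,2) = 2×3 = 6
m[6] = 3×max(3,2) = 3×3 = 9
m[7] = 2×max(5,6) = 2×6 = 12
m[8] = 2×max(6,9) = 2×9 = 18
m[9] = 3×max(6,9) = 3×9 = 27
m[10] = 2×max(8,18) = 2×18 = 36
m[11] = 2×max(9,27) = 2×27 = 54
One optimal split: 3 + 3 + 3 + 2; product 3×3×3×2 = 54.

54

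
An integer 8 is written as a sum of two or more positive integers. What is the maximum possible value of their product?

18

Define f[k] = max over 1≤i<k of i · max(k−i, f[k−i]); the inner max lets the remainder stay uncut if that's better.
f[2] = 1*max(1,0) = 1*1 = 1
f[3] = 1*max(2,1) = 1*2 = 2
f[4] = 2*max(2,1) = 2*2 = 4
f[5] = 2*max(3,2) = 2*3 = 6
f[6] = 3*max(3,2) = 3*3 = 9
f[7] = 2*max(5,6) = 2*6 = 12
f[8] = 2*max(6,9) = 2*9 = 18
One optimal split: 3 + 3 + 2; product 3*3*2 = 18.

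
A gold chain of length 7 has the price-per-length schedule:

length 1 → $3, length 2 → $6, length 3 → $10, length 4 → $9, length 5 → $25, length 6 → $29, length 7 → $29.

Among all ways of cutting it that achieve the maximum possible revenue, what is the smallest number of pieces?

Consider every possible first cut. r[k] is the best of p[i]+r[k−i] over all sellable i≤k.
r[1] = 3
r[2] = max(3+3, 6+0) = 6
r[3] = max(3+6, 6+3, 10+0) = 10
r[4] = max(3+10, 6+6, 10+3, 9+0) = 13
r[5] = max(3+13, 6+10, 10+6, 9+3, 25+0) = 25
r[6] = max(3+25, 6+13, 10+10, 9+6, 25+3, 29+0) = 29
r[7] = max(3+29, 6+25, 10+13, …, 29+3, 29+0) = 32
Maximum revenue is $32.
Now minimize piece count subject to staying optimal: for each k, pieces[k] = 1 + min over i with p[i]+r[k−i]=r[k] of pieces[k−i].
pieces[4] = 2
pieces[5] = 1
pieces[6] = 1
pieces[7] = 2

2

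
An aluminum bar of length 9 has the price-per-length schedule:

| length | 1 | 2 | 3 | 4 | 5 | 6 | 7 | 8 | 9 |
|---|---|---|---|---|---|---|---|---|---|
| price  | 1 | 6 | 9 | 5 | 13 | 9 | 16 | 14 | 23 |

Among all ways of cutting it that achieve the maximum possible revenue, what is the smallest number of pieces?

3

Build r[k] bottom-up: r[k] = max over allowed piece i of (p[i] + r[k−i]).
r[1] = 1
r[2] = max(1+1, 6+0) = 6
r[3] = max(1+6, 6+1, 9+0) = 9
r[4] = max(1+9, 6+6, 9+1, 5+0) = 12
r[5] = max(1+12, 6+9, 9+6, 5+1, 13+0) = 15
r[6] = max(1+15, 6+12, 9+9, 5+6, 13+1, 9+0) = 18
r[7] = max(1+18, 6+15, 9+12, …, 9+1, 16+0) = 21
r[8] = max(1+21, 6+18, 9+15, …, 16+1, 14+0) = 24
r[9] = max(1+24, 6+21, 9+18, …, 14+1, 23+0) = 27
Maximum revenue is $27.
Now minimize piece count subject to staying optimal: for each k, pieces[k] = 1 + min over i with p[i]+r[k−i]=r[k] of pieces[k−i].
pieces[6] = 2
pieces[7] = 3
pieces[8] = 3
pieces[9] = 3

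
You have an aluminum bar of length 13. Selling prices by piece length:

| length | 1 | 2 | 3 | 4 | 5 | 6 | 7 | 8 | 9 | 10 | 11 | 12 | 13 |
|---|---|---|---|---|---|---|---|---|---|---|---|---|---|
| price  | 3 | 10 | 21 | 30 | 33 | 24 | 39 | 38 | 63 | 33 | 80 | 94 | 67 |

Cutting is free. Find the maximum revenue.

Build best[k] bottom-up: best[k] = max over allowed piece i of (p[i] + best[k−i]).
best[1] = 3
best[2] = max(3+3, 10+0) = 10
best[3] = max(3+10, 10+3, 21+0) = 21
best[4] = max(3+21, 10+10, 21+3, 30+0) = 30
best[5] = max(3+30, 10+21, 21+10, 30+3, 33+0) = 33
best[6] = max(3+33, 10+30, 21+21, 30+10, 33+3, 24+0) = 42
best[7] = max(3+42, 10+33, 21+30, …, 24+3, 39+0) = 51
best[8] = max(3+51, 10+42, 21+33, …, 39+3, 38+0) = 60
best[9] = max(3+60, 10+51, 21+42, …, 38+3, 63+0) = 63
best[10] = max(3+63, 10+60, 21+51, …, 63+3, 33+0) = 72
best[11] = max(3+72, 10+63, 21+60, …, 33+3, 80+0) = 81
best[12] = max(3+81, 10+72, 21+63, …, 80+3, 94+0) = 94
best[13] = max(3+94, 10+81, 21+72, …, 94+3, 67+0) = 97
One optimal cutting: 12 + 1 → $94 + $3 = $97.

97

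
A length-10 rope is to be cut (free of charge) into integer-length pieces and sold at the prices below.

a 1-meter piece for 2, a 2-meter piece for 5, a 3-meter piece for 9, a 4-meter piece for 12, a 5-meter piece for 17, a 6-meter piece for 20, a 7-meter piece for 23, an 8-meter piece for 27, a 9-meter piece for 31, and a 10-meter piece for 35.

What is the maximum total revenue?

35

Build best[k] bottom-up: best[k] = max over allowed piece i of (p[i] + best[k−i]).
best[1] = 2
best[2] = max(2+2, 5+0) = 5
best[3] = max(2+5, 5+2, 9+0) = 9
best[4] = max(2+9, 5+5, 9+2, 12+0) = 12
best[5] = max(2+12, 5+9, 9+5, 12+2, 17+0) = 17
best[6] = max(2+17, 5+12, 9+9, 12+5, 17+2, 20+0) = 20
best[7] = max(2+20, 5+17, 9+12, …, 20+2, 23+0) = 23
best[8] = max(2+23, 5+20, 9+17, …, 23+2, 27+0) = 27
best[9] = max(2+27, 5+23, 9+20, …, 27+2, 31+0) = 31
best[10] = max(2+31, 5+27, 9+23, …, 31+2, 35+0) = 35
Best is to sell the whole 10-meter piece uncut for 35.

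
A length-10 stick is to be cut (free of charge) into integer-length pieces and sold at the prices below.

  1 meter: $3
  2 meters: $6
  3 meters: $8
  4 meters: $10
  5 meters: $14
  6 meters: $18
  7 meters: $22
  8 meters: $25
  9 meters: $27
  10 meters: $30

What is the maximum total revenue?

31

Consider every possible first cut. best[k] is the best of p[i]+best[k−i] over all sellable i≤k.
best[1] = 3
best[2] = max(3+3, 6+0) = 6
best[3] = max(3+6, 6+3, 8+0) = 9
best[4] = max(3+9, 6+6, 8+3, 10+0) = 12
best[5] = max(3+12, 6+9, 8+6, 10+3, 14+0) = 15
best[6] = max(3+15, 6+12, 8+9, 10+6, 14+3, 18+0) = 18
best[7] = max(3+18, 6+15, 8+12, …, 18+3, 22+0) = 22
best[8] = max(3+22, 6+18, 8+15, …, 22+3, 25+0) = 25
best[9] = max(3+25, 6+22, 8+18, …, 25+3, 27+0) = 28
best[10] = max(3+28, 6+25, 8+22, …, 27+3, 30+0) = 31
One optimal cutting: 7 + 1 + 1 + 1 → $22 + $3 + $3 + $3 = $31.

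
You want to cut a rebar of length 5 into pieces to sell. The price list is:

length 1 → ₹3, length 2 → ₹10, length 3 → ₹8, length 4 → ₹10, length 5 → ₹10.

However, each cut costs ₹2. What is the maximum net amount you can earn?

19

Consider every possible first cut. v[k] is the best of p[i]+v[k−i] over all sellable i≤k, charging 2 whenever i<k.
v[1] = 3
v[2] = max(3+3-2, 10+0) = 10
v[3] = max(3+10-2, 10+3-2, 8+0) = 11
v[4] = max(3+11-2, 10+10-2, 8+3-2, 10+0) = 18
v[5] = max(3+18-2, 10+11-2, 8+10-2, 10+3-2, 10+0) = 19
One optimal plan: pieces 2 + 2 + 1 (2 cuts) → ₹23 − ₹4 = ₹19.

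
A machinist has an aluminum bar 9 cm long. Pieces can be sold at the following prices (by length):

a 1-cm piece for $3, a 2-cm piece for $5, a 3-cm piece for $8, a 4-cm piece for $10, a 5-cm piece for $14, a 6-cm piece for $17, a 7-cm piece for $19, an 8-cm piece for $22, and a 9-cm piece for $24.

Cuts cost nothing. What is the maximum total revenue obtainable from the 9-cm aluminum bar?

27

Build best[k] bottom-up: best[k] = max over allowed piece i of (p[i] + best[k−i]).
best[1] = 3
best[2] = max(3+3, 5+0) = 6
best[3] = max(3+6, 5+3, 8+0) = 9
best[4] = max(3+9, 5+6, 8+3, 10+0) = 12
best[5] = max(3+12, 5+9, 8+6, 10+3, 14+0) = 15
best[6] = max(3+15, 5+12, 8+9, 10+6, 14+3, 17+0) = 18
best[7] = max(3+18, 5+15, 8+12, …, 17+3, 19+0) = 21
best[8] = max(3+21, 5+18, 8+15, …, 19+3, 22+0) = 24
best[9] = max(3+24, 5+21, 8+18, …, 22+3, 24+0) = 27
One optimal cutting: 1 + 1 + 1 + 1 + 1 + 1 + 1 + 1 + 1 → $3 + $3 + $3 + $3 + $3 + $3 + $3 + $3 + $3 = $27.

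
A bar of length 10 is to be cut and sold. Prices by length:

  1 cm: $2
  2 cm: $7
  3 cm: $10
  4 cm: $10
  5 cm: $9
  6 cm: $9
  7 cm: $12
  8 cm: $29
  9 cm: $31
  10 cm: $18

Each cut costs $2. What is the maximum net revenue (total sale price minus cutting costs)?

Build net[k] bottom-up: net[k] = max over allowed piece i of (p[i] + net[k−i]) − 2 per cut.
net[1] = 2
net[2] = max(2+2-2, 7+0) = 7
net[3] = max(2+7-2, 7+2-2, 10+0) = 10
net[4] = max(2+10-2, 7+7-2, 10+2-2, 10+0) = 12
net[5] = max(2+12-2, 7+10-2, 10+7-2, 10+2-2, 9+0) = 15
net[6] = max(2+15-2, 7+12-2, 10+10-2, 10+7-2, 9+2-2, 9+0) = 18
net[7] = max(2+18-2, 7+15-2, 10+12-2, …, 9+2-2, 12+0) = 20
net[8] = max(2+20-2, 7+18-2, 10+15-2, …, 12+2-2, 29+0) = 29
net[9] = max(2+29-2, 7+20-2, 10+18-2, …, 29+2-2, 31+0) = 31
net[10] = max(2+31-2, 7+29-2, 10+20-2, …, 31+2-2, 18+0) = 34
One optimal plan: pieces 8 + 2 (1 cut) → $36 − $2 = $34.

34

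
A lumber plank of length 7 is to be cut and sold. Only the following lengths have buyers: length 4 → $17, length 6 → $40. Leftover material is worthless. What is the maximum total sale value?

Consider every possible first cut. f[k] is the best of p[i]+f[k−i] over all sellable i≤k.
f[1] = 0
f[2] = 0
f[3] = 0
f[4] = 17
f[5] = 17
f[6] = 40
f[7] = 40
One optimal cutting: pieces 6 with 1 foot of scrap → $40.

40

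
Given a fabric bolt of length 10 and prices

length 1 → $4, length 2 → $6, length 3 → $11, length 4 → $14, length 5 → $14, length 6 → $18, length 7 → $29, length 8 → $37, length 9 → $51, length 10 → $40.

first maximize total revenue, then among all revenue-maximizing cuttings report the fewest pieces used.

Consider every possible first cut. r[k] is the best of p[i]+r[k−i] over all sellable i≤k.
r[1] = 4
r[2] = max(4+4, 6+0) = 8
r[3] = max(4+8, 6+4, 11+0) = 12
r[4] = max(4+12, 6+8, 11+4, 14+0) = 16
r[5] = max(4+16, 6+12, 11+8, 14+4, 14+0) = 20
r[6] = max(4+20, 6+16, 11+12, 14+8, 14+4, 18+0) = 24
r[7] = max(4+24, 6+20, 11+16, …, 18+4, 29+0) = 29
r[8] = max(4+29, 6+24, 11+20, …, 29+4, 37+0) = 37
r[9] = max(4+37, 6+29, 11+24, …, 37+4, 51+0) = 51
r[10] = max(4+51, 6+37, 11+29, …, 51+4, 40+0) = 55
Maximum revenue is $55.
Now minimize piece count subject to staying optimal: for each k, pieces[k] = 1 + min over i with p[i]+r[k−i]=r[k] of pieces[k−i].
pieces[7] = 1
pieces[8] = 1
pieces[9] = 1
pieces[10] = 2

2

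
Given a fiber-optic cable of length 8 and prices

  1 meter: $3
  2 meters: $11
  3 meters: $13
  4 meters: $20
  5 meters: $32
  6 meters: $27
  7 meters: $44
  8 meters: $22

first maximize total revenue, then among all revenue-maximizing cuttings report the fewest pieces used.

2

Build r[k] bottom-up: r[k] = max over allowed piece i of (p[i] + r[k−i]).
r[1] = 3
r[2] = 11
r[3] = 14  (first piece 1, then r[2]=11)
r[4] = 22  (first piece 2, then r[2]=11)
r[5] = 32
r[6] = 35  (first piece 1, then r[5]=32)
r[7] = 44
r[8] = 47  (first piece 1, then r[7]=44)
Maximum revenue is $47.
Now minimize piece count subject to staying optimal: for each k, pieces[k] = 1 + min over i with p[i]+r[k−i]=r[k] of pieces[k−i].
pieces[5] = 1
pieces[6] = 2
pieces[7] = 1
pieces[8] = 2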